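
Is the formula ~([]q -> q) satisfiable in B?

1. ~([]q -> q), 0
2. []q, 0
3. ~q, 0
4. q, 0
Accessibility: 0R0
Branch closes: q and ~q both at 0.
All branches of the tableau close; one closing branch shown above.

Unsatisfiable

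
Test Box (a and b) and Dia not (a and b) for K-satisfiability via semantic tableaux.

No, unsatisfiable

1. Box (a and b) and Dia not (a and b), 0
2. Box (a and b), 0   [and-rule on 1]
3. Dia not (a and b), 0   [and-rule on 1]
4. not (a and b), 1   [Dia-rule on 3: fresh world 1, 0R1]
5. a and b, 1   [Box-rule on 2 via 0R1]
6. a, 1   [and-rule on 5]
7. b, 1   [and-rule on 5]
8. not b, 1   [neg-and-rule on 4 (branches; this branch)]
Accessibility: 0R1
Branch closes: b and not b both at 1.
(One branch shown.) All branches close.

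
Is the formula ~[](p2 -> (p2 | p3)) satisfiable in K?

Unsatisfiable

1. ~[](p2 -> (p2 | p3)), w0
2. ~(p2 -> (p2 | p3)), w1
3. p2, w1
4. ~(p2 | p3), w1
5. ~p2, w1
6. ~p3, w1
Accessibility: w0Rw1
Branch closes: p2 and ~p2 both at w1.
Every branch closes; the branch above is one of them.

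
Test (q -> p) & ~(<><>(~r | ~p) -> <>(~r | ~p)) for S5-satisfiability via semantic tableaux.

No, unsatisfiable

1. (q -> p) & ~(<><>(~r | ~p) -> <>(~r | ~p)), 0
2. q -> p, 0   [&-rule on 1]
3. ~(<><>(~r | ~p) -> <>(~r | ~p)), 0   [&-rule on 1]
4. <><>(~r | ~p), 0   [~->-rule on 3]
5. ~<>(~r | ~p), 0   [~->-rule on 3]
6. ~(~r | ~p), 0   [~<>-rule on 5 via 0R0]
7. r, 0   [~|-rule on 6]
8. p, 0   [~|-rule on 6]
9. <>(~r | ~p), 1   [<>-rule on 4: fresh world 1, 0R1]
10. ~(~r | ~p), 1   [~<>-rule on 5 via 0R1]
11. r, 1   [~|-rule on 10]
12. p, 1   [~|-rule on 10]
13. ~r | ~p, 2   [<>-rule on 9: fresh world 2, 1R2]
14. ~(~r | ~p), 2   [~<>-rule on 5 via 0R2]
15. r, 2   [~|-rule on 14]
16. p, 2   [~|-rule on 14]
17. ~p, 2   [|-rule on 13 (branches; this branch)]
Accessibility: 0R0, 0R1, 0R2, 1R0, 1R1, 1R2, 2R0, 2R1, 2R2
Branch closes: p and ~p both at 2.
All branches of the tableau close; one closing branch shown above.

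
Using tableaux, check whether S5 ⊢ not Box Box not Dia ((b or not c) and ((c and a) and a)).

No, not valid

Tableau for the negation Box Box not Dia ((b or not c) and ((c and a) and a)):
1. Box Box not Dia ((b or not c) and ((c and a) and a)), u
2. Box not Dia ((b or not c) and ((c and a) and a)), u
3. not Dia ((b or not c) and ((c and a) and a)), u
4. not ((b or not c) and ((c and a) and a)), u
5. not ((c and a) and a), u
6. not a, u
Accessibility: uRu
The negation has an open branch (countermodel exists).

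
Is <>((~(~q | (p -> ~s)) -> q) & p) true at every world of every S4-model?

Not valid

Tableau for the negation ~<>((~(~q | (p -> ~s)) -> q) & p):
1. ~<>((~(~q | (p -> ~s)) -> q) & p), w0
2. ~((~(~q | (p -> ~s)) -> q) & p), w0   [~<>-rule on 1 via w0Rw0]
3. ~p, w0   [~&-rule on 2 (branches; this branch)]
Accessibility: w0Rw0
The negation has an open branch (countermodel exists).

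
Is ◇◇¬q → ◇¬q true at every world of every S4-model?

Valid in S4

Tableau for the negation ¬(◇◇¬q → ◇¬q):
1. ¬(◇◇¬q → ◇¬q), w0
2. ◇◇¬q, w0   [¬→-rule on 1]
3. ¬◇¬q, w0   [¬→-rule on 1]
4. q, w0   [¬◇-rule on 3 via w0Rw0]
5. ◇¬q, w1   [◇-rule on 2: fresh world w1, w0Rw1]
6. q, w1   [¬◇-rule on 3 via w0Rw1]
7. ¬q, w2   [◇-rule on 5: fresh world w2, w1Rw2]
8. q, w2   [¬◇-rule on 3 via w0Rw2]
Accessibility: w0Rw0, w0Rw1, w0Rw2, w1Rw1, w1Rw2, w2Rw2
Branch closes: q and ¬q both at w2.
All branches of the negation close; one closing branch shown above.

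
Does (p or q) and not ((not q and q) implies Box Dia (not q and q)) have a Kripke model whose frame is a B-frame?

Unsatisfiable

1. (p or q) and not ((not q and q) implies Box Dia (not q and q)), 0
2. p or q, 0
3. not ((not q and q) implies Box Dia (not q and q)), 0
4. not q and q, 0
5. not Box Dia (not q and q), 0
6. not q, 0
7. q, 0
Accessibility: 0R0
Branch closes: q and not q both at 0.
(One branch shown.) All branches close.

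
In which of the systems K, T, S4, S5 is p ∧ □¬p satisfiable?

K-tableau for the formula:
1. p ∧ □¬p, w0
2. p, w0
3. □¬p, w0
Complete open branch: satisfiable in K.
T-tableau for the formula:
1. p ∧ □¬p, w0
2. p, w0
3. □¬p, w0
4. ¬p, w0
Accessibility: w0Rw0
Branch closes: p and ¬p both at w0.
Every branch closes (one shown): unsatisfiable in T, hence also in S4, S5 (every S4/S5-frame is a T-frame).

K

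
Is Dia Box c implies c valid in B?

Tableau for the negation not (Dia Box c implies c):
1. not (Dia Box c implies c), 0
2. Dia Box c, 0
3. not c, 0
4. Box c, 1
5. c, 0
Accessibility: 0R0, 0R1, 1R0, 1R1
Branch closes: c and not c both at 0.
Every branch of the negation's tableau closes; the branch above is one of them.

Valid in B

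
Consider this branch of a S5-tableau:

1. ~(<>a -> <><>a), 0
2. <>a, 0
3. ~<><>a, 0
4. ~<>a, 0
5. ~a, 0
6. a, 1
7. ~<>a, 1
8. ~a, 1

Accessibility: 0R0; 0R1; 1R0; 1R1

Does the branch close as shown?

Closed

Both a and ~a appear at 1.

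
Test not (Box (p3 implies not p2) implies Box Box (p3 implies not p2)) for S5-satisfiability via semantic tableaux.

Unsatisfiable (every branch closes)

1. not (Box (p3 implies not p2) implies Box Box (p3 implies not p2)), w0
2. Box (p3 implies not p2), w0
3. not Box Box (p3 implies not p2), w0
4. p3 implies not p2, w0
5. not p2, w0
6. not Box (p3 implies not p2), w1
7. p3 implies not p2, w1
8. not p2, w1
9. not (p3 implies not p2), w2
10. p3, w2
11. p2, w2
12. p3 implies not p2, w2
13. not p2, w2
Accessibility: w0Rw0, w0Rw1, w0Rw2, w1Rw0, w1Rw1, w1Rw2, w2Rw0, w2Rw1, w2Rw2
Branch closes: p2 and not p2 both at w2.
(One branch shown.) All branches close.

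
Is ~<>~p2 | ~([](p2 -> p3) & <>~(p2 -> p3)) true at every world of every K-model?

Valid

Tableau for the negation ~(~<>~p2 | ~([](p2 -> p3) & <>~(p2 -> p3))):
1. ~(~<>~p2 | ~([](p2 -> p3) & <>~(p2 -> p3))), 0
2. <>~p2, 0
3. [](p2 -> p3) & <>~(p2 -> p3), 0
4. [](p2 -> p3), 0
5. <>~(p2 -> p3), 0
6. ~p2, 1
7. p2 -> p3, 1
8. p3, 1
9. ~(p2 -> p3), 2
10. p2, 2
11. ~p3, 2
12. p2 -> p3, 2
13. p3, 2
Accessibility: 0R1, 0R2
Branch closes: p3 and ~p3 both at 2.
Every branch of the negation's tableau closes; the branch above is one of them.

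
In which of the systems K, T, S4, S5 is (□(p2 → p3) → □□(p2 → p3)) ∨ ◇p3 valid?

S4, S5

S4-tableau for the negation ¬((□(p2 → p3) → □□(p2 → p3)) ∨ ◇p3):
1. ¬((□(p2 → p3) → □□(p2 → p3)) ∨ ◇p3), w0
2. ¬(□(p2 → p3) → □□(p2 → p3)), w0   [¬∨-rule on 1]
3. ¬◇p3, w0   [¬∨-rule on 1]
4. □(p2 → p3), w0   [¬→-rule on 2]
5. ¬□□(p2 → p3), w0   [¬→-rule on 2]
6. ¬p3, w0   [¬◇-rule on 3 via w0Rw0]
7. p2 → p3, w0   [□-rule on 4 via w0Rw0]
8. ¬p2, w0   [→-rule on 7 (branches; this branch)]
9. ¬□(p2 → p3), w1   [¬□-rule on 5: fresh world w1, w0Rw1]
10. ¬p3, w1   [¬◇-rule on 3 via w0Rw1]
11. p2 → p3, w1   [□-rule on 4 via w0Rw1]
12. ¬p2, w1   [→-rule on 11 (branches; this branch)]
13. ¬(p2 → p3), w2   [¬□-rule on 9: fresh world w2, w1Rw2]
14. p2, w2   [¬→-rule on 13]
15. ¬p3, w2   [¬→-rule on 13]
16. p2 → p3, w2   [□-rule on 4 via w0Rw2]
17. p3, w2   [→-rule on 16 (branches; this branch)]
Accessibility: w0Rw0, w0Rw1, w0Rw2, w1Rw1, w1Rw2, w2Rw2
Branch closes: p3 and ¬p3 both at w2.
Every branch closes (one shown): valid in S4, hence also in S5 (every theorem of S4 is a theorem of S5).
T-tableau for the negation ¬((□(p2 → p3) → □□(p2 → p3)) ∨ ◇p3):
1. ¬((□(p2 → p3) → □□(p2 → p3)) ∨ ◇p3), w0
2. ¬(□(p2 → p3) → □□(p2 → p3)), w0   [¬∨-rule on 1]
3. ¬◇p3, w0   [¬∨-rule on 1]
4. □(p2 → p3), w0   [¬→-rule on 2]
5. ¬□□(p2 → p3), w0   [¬→-rule on 2]
6. ¬p3, w0   [¬◇-rule on 3 via w0Rw0]
7. p2 → p3, w0   [□-rule on 4 via w0Rw0]
8. ¬p2, w0   [→-rule on 7 (branches; this branch)]
9. ¬□(p2 → p3), w1   [¬□-rule on 5: fresh world w1, w0Rw1]
10. ¬p3, w1   [¬◇-rule on 3 via w0Rw1]
11. p2 → p3, w1   [□-rule on 4 via w0Rw1]
12. ¬p2, w1   [→-rule on 11 (branches; this branch)]
13. ¬(p2 → p3), w2   [¬□-rule on 9: fresh world w2, w1Rw2]
14. p2, w2   [¬→-rule on 13]
15. ¬p3, w2   [¬→-rule on 13]
Accessibility: w0Rw0, w0Rw1, w1Rw1, w1Rw2, w2Rw2
Complete open branch: countermodel on a T-frame, so not valid in T, nor in K (the same frame is also a K-frame).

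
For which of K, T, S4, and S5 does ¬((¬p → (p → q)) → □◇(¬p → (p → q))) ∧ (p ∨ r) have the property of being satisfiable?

K

T-tableau for the formula:
1. ¬((¬p → (p → q)) → □◇(¬p → (p → q))) ∧ (p ∨ r), u
2. ¬((¬p → (p → q)) → □◇(¬p → (p → q))), u
3. p ∨ r, u
4. ¬p → (p → q), u
5. ¬□◇(¬p → (p → q)), u
6. r, u
7. p → q, u
8. q, u
9. ¬◇(¬p → (p → q)), v
10. ¬(¬p → (p → q)), v
11. ¬p, v
12. ¬(p → q), v
13. p, v
14. ¬q, v
Accessibility: uRu, uRv, vRv
Branch closes: p and ¬p both at v.
Every branch closes (one shown): unsatisfiable in T, hence also in S4, S5 (every S4/S5-frame is a T-frame).
K-tableau for the formula:
1. ¬((¬p → (p → q)) → □◇(¬p → (p → q))) ∧ (p ∨ r), u
2. ¬((¬p → (p → q)) → □◇(¬p → (p → q))), u
3. p ∨ r, u
4. ¬p → (p → q), u
5. ¬□◇(¬p → (p → q)), u
6. r, u
7. p → q, u
8. q, u
9. ¬◇(¬p → (p → q)), v
Accessibility: uRv
Complete open branch: satisfiable in K.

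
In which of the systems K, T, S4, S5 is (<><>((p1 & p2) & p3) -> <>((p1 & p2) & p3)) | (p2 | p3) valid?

S4, S5

S4-tableau for the negation ~((<><>((p1 & p2) & p3) -> <>((p1 & p2) & p3)) | (p2 | p3)):
1. ~((<><>((p1 & p2) & p3) -> <>((p1 & p2) & p3)) | (p2 | p3)), u
2. ~(<><>((p1 & p2) & p3) -> <>((p1 & p2) & p3)), u   [~|-rule on 1]
3. ~(p2 | p3), u   [~|-rule on 1]
4. <><>((p1 & p2) & p3), u   [~->-rule on 2]
5. ~<>((p1 & p2) & p3), u   [~->-rule on 2]
6. ~p2, u   [~|-rule on 3]
7. ~p3, u   [~|-rule on 3]
8. ~((p1 & p2) & p3), u   [~<>-rule on 5 via uRu]
9. ~(p1 & p2), u   [~&-rule on 8 (branches; this branch)]
10. <>((p1 & p2) & p3), v   [<>-rule on 4: fresh world v, uRv]
11. ~((p1 & p2) & p3), v   [~<>-rule on 5 via uRv]
12. ~(p1 & p2), v   [~&-rule on 11 (branches; this branch)]
13. ~p2, v   [~&-rule on 12 (branches; this branch)]
14. (p1 & p2) & p3, w   [<>-rule on 10: fresh world w, vRw]
15. p1 & p2, w   [&-rule on 14]
16. p3, w   [&-rule on 14]
17. p1, w   [&-rule on 15]
18. p2, w   [&-rule on 15]
19. ~((p1 & p2) & p3), w   [~<>-rule on 5 via uRw]
20. ~(p1 & p2), w   [~&-rule on 19 (branches; this branch)]
21. ~p2, w   [~&-rule on 20 (branches; this branch)]
Accessibility: uRu, uRv, uRw, vRv, vRw, wRw
Branch closes: p2 and ~p2 both at w.
Every branch closes (one shown): valid in S4, hence also in S5 (every theorem of S4 is a theorem of S5).
T-tableau for the negation ~((<><>((p1 & p2) & p3) -> <>((p1 & p2) & p3)) | (p2 | p3)):
1. ~((<><>((p1 & p2) & p3) -> <>((p1 & p2) & p3)) | (p2 | p3)), u
2. ~(<><>((p1 & p2) & p3) -> <>((p1 & p2) & p3)), u   [~|-rule on 1]
3. ~(p2 | p3), u   [~|-rule on 1]
4. <><>((p1 & p2) & p3), u   [~->-rule on 2]
5. ~<>((p1 & p2) & p3), u   [~->-rule on 2]
6. ~p2, u   [~|-rule on 3]
7. ~p3, u   [~|-rule on 3]
8. ~((p1 & p2) & p3), u   [~<>-rule on 5 via uRu]
9. <>((p1 & p2) & p3), v   [<>-rule on 4: fresh world v, uRv]
10. ~((p1 & p2) & p3), v   [~<>-rule on 5 via uRv]
11. ~p3, v   [~&-rule on 10 (branches; this branch)]
12. (p1 & p2) & p3, w   [<>-rule on 9: fresh world w, vRw]
13. p1 & p2, w   [&-rule on 12]
14. p3, w   [&-rule on 12]
15. p1, w   [&-rule on 13]
16. p2, w   [&-rule on 13]
Accessibility: uRu, uRv, vRv, vRw, wRw
Complete open branch: countermodel on a T-frame, so not valid in T, nor in K (the same frame is also a K-frame).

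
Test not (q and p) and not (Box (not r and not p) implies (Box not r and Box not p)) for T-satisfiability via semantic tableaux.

1. not (q and p) and not (Box (not r and not p) implies (Box not r and Box not p)), w0
2. not (q and p), w0
3. not (Box (not r and not p) implies (Box not r and Box not p)), w0
4. Box (not r and not p), w0
5. not (Box not r and Box not p), w0
6. not r and not p, w0
7. not r, w0
8. not p, w0
9. not Box not p, w0
10. p, w1
11. not r and not p, w1
12. not r, w1
13. not p, w1
Accessibility: w0Rw0, w0Rw1, w1Rw1
Branch closes: p and not p both at w1.
All branches of the tableau close; one closing branch shown above.

Unsatisfiable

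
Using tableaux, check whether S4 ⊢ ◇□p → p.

Invalid (countermodel exists)

Tableau for the negation ¬(◇□p → p):
1. ¬(◇□p → p), 0
2. ◇□p, 0   [¬→-rule on 1]
3. ¬p, 0   [¬→-rule on 1]
4. □p, 1   [◇-rule on 2: fresh world 1, 0R1]
5. p, 1   [□-rule on 4 via 1R1]
Accessibility: 0R0, 0R1, 1R1
The negation has an open branch (countermodel exists).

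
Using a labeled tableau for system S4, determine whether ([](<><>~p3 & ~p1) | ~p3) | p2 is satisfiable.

Satisfiable (open branch found)

1. ([](<><>~p3 & ~p1) | ~p3) | p2, u
2. p2, u
Accessibility: uRu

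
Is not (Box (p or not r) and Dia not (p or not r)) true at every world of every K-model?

Tableau for the negation Box (p or not r) and Dia not (p or not r):
1. Box (p or not r) and Dia not (p or not r), u
2. Box (p or not r), u   [and-rule on 1]
3. Dia not (p or not r), u   [and-rule on 1]
4. not (p or not r), v   [Dia-rule on 3: fresh world v, uRv]
5. not p, v   [neg-or-rule on 4]
6. r, v   [neg-or-rule on 4]
7. p or not r, v   [Box-rule on 2 via uRv]
8. not r, v   [or-rule on 7 (branches; this branch)]
Accessibility: uRv
Branch closes: r and not r both at v.
All branches of the negation close; one closing branch shown above.

Yes, valid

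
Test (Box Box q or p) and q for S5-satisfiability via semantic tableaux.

Satisfiable

1. (Box Box q or p) and q, u
2. Box Box q or p, u
3. q, u
4. p, u
Accessibility: uRu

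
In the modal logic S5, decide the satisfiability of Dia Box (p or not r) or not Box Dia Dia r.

Satisfiable

1. Dia Box (p or not r) or not Box Dia Dia r, w0
2. not Box Dia Dia r, w0
3. not Dia Dia r, w1
4. not Dia r, w0
5. not Dia r, w1
6. not r, w0
7. not r, w1
Accessibility: w0Rw0, w0Rw1, w1Rw0, w1Rw1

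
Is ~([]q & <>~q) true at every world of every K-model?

Tableau for the negation []q & <>~q:
1. []q & <>~q, 0
2. []q, 0
3. <>~q, 0
4. ~q, 1
5. q, 1
Accessibility: 0R1
Branch closes: q and ~q both at 1.
Every branch of the negation's tableau closes; the branch above is one of them.

Valid in K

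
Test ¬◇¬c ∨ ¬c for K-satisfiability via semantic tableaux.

1. ¬◇¬c ∨ ¬c, u
2. ¬c, u

Satisfiable (open branch found)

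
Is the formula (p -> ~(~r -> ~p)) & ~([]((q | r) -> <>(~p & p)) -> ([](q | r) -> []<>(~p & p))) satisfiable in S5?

1. (p -> ~(~r -> ~p)) & ~([]((q | r) -> <>(~p & p)) -> ([](q | r) -> []<>(~p & p))), 0
2. p -> ~(~r -> ~p), 0   [&-rule on 1]
3. ~([]((q | r) -> <>(~p & p)) -> ([](q | r) -> []<>(~p & p))), 0   [&-rule on 1]
4. []((q | r) -> <>(~p & p)), 0   [~->-rule on 3]
5. ~([](q | r) -> []<>(~p & p)), 0   [~->-rule on 3]
6. [](q | r), 0   [~->-rule on 5]
7. ~[]<>(~p & p), 0   [~->-rule on 5]
8. (q | r) -> <>(~p & p), 0   [[]-rule on 4 via 0R0]
9. q | r, 0   [[]-rule on 6 via 0R0]
10. ~(~r -> ~p), 0   [->-rule on 2 (branches; this branch)]
11. ~r, 0   [~->-rule on 10]
12. p, 0   [~->-rule on 10]
13. <>(~p & p), 0   [->-rule on 8 (branches; this branch)]
14. q, 0   [|-rule on 9 (branches; this branch)]
15. ~<>(~p & p), 1   [~[]-rule on 7: fresh world 1, 0R1]
16. (q | r) -> <>(~p & p), 1   [[]-rule on 4 via 0R1]
17. q | r, 1   [[]-rule on 6 via 0R1]
18. ~(~p & p), 0   [~<>-rule on 15 via 1R0]
19. ~(~p & p), 1   [~<>-rule on 15 via 1R1]
20. <>(~p & p), 1   [->-rule on 16 (branches; this branch)]
21. r, 1   [|-rule on 17 (branches; this branch)]
22. ~p, 1   [~&-rule on 19 (branches; this branch)]
23. ~p & p, 2   [<>-rule on 13: fresh world 2, 0R2]
24. ~p, 2   [&-rule on 23]
25. p, 2   [&-rule on 23]
Accessibility: 0R0, 0R1, 0R2, 1R0, 1R1, 1R2, 2R0, 2R1, 2R2
Branch closes: p and ~p both at 2.
(One branch shown.) All branches close.

Unsatisfiable (every branch closes)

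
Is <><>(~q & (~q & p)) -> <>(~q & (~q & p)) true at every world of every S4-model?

Yes, valid

Tableau for the negation ~(<><>(~q & (~q & p)) -> <>(~q & (~q & p))):
1. ~(<><>(~q & (~q & p)) -> <>(~q & (~q & p))), 0
2. <><>(~q & (~q & p)), 0   [~->-rule on 1]
3. ~<>(~q & (~q & p)), 0   [~->-rule on 1]
4. ~(~q & (~q & p)), 0   [~<>-rule on 3 via 0R0]
5. ~(~q & p), 0   [~&-rule on 4 (branches; this branch)]
6. ~p, 0   [~&-rule on 5 (branches; this branch)]
7. <>(~q & (~q & p)), 1   [<>-rule on 2: fresh world 1, 0R1]
8. ~(~q & (~q & p)), 1   [~<>-rule on 3 via 0R1]
9. ~(~q & p), 1   [~&-rule on 8 (branches; this branch)]
10. ~p, 1   [~&-rule on 9 (branches; this branch)]
11. ~q & (~q & p), 2   [<>-rule on 7: fresh world 2, 1R2]
12. ~q, 2   [&-rule on 11]
13. ~q & p, 2   [&-rule on 11]
14. p, 2   [&-rule on 13]
15. ~(~q & (~q & p)), 2   [~<>-rule on 3 via 0R2]
16. ~(~q & p), 2   [~&-rule on 15 (branches; this branch)]
17. ~p, 2   [~&-rule on 16 (branches; this branch)]
Accessibility: 0R0, 0R1, 0R2, 1R1, 1R2, 2R2
Branch closes: p and ~p both at 2.
All branches of the negation close; one closing branch shown above.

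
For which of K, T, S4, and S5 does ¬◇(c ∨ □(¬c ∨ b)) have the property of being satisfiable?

T-tableau for the formula:
1. ¬◇(c ∨ □(¬c ∨ b)), u
2. ¬(c ∨ □(¬c ∨ b)), u
3. ¬c, u
4. ¬□(¬c ∨ b), u
5. ¬(¬c ∨ b), v
6. c, v
7. ¬b, v
8. ¬(c ∨ □(¬c ∨ b)), v
9. ¬c, v
10. ¬□(¬c ∨ b), v
Accessibility: uRu, uRv, vRv
Branch closes: c and ¬c both at v.
Every branch closes (one shown): unsatisfiable in T, hence also in S4, S5 (every S4/S5-frame is a T-frame).
K-tableau for the formula:
1. ¬◇(c ∨ □(¬c ∨ b)), u
Complete open branch: satisfiable in K.

K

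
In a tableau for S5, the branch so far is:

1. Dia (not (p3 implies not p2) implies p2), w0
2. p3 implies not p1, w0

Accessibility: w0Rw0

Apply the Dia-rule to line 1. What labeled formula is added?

a fresh world w1 with w0Rw1, and not (p3 implies not p2) implies p2 at w1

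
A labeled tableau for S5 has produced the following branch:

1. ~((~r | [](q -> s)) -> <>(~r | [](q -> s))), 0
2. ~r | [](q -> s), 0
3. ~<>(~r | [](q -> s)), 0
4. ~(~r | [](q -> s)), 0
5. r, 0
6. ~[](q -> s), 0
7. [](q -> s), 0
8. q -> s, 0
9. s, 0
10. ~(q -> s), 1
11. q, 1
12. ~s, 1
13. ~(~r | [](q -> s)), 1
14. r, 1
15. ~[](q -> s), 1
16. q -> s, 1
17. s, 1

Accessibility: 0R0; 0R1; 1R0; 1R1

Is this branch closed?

Both s and ~s appear at 1.

Closed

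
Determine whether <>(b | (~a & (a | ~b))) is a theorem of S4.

Invalid (countermodel exists)

Tableau for the negation ~<>(b | (~a & (a | ~b))):
1. ~<>(b | (~a & (a | ~b))), w0
2. ~(b | (~a & (a | ~b))), w0
3. ~b, w0
4. ~(~a & (a | ~b)), w0
5. a, w0
Accessibility: w0Rw0
The negation has an open branch (countermodel exists).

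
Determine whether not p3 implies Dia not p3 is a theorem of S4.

Tableau for the negation not (not p3 implies Dia not p3):
1. not (not p3 implies Dia not p3), u
2. not p3, u
3. not Dia not p3, u
4. p3, u
Accessibility: uRu
Branch closes: p3 and not p3 both at u.
Every branch of the negation's tableau closes; the branch above is one of them.

Valid in S4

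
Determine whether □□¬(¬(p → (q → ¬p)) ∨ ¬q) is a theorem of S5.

No, not valid

Tableau for the negation ¬□□¬(¬(p → (q → ¬p)) ∨ ¬q):
1. ¬□□¬(¬(p → (q → ¬p)) ∨ ¬q), u
2. ¬□¬(¬(p → (q → ¬p)) ∨ ¬q), v
3. ¬(p → (q → ¬p)) ∨ ¬q, w
4. ¬q, w
Accessibility: uRu, uRv, uRw, vRu, vRv, vRw, wRu, wRv, wRw
The negation has an open branch (countermodel exists).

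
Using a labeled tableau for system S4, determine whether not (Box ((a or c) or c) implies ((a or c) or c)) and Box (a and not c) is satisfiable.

1. not (Box ((a or c) or c) implies ((a or c) or c)) and Box (a and not c), 0
2. not (Box ((a or c) or c) implies ((a or c) or c)), 0
3. Box (a and not c), 0
4. Box ((a or c) or c), 0
5. not ((a or c) or c), 0
6. not (a or c), 0
7. not c, 0
8. not a, 0
9. a and not c, 0
10. a, 0
Accessibility: 0R0
Branch closes: a and not a both at 0.
All branches of the tableau close; one closing branch shown above.

No, unsatisfiable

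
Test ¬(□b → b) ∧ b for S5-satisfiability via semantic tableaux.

1. ¬(□b → b) ∧ b, u
2. ¬(□b → b), u
3. b, u
4. □b, u
5. ¬b, u
Accessibility: uRu
Branch closes: b and ¬b both at u.
Every branch closes; the branch above is one of them.

Unsatisfiable (every branch closes)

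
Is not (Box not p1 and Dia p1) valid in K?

Valid

Tableau for the negation Box not p1 and Dia p1:
1. Box not p1 and Dia p1, w0
2. Box not p1, w0
3. Dia p1, w0
4. p1, w1
5. not p1, w1
Accessibility: w0Rw1
Branch closes: p1 and not p1 both at w1.
Every branch of the negation's tableau closes; the branch above is one of them.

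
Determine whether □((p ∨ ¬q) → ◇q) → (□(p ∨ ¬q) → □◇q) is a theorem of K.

Yes, valid

Tableau for the negation ¬(□((p ∨ ¬q) → ◇q) → (□(p ∨ ¬q) → □◇q)):
1. ¬(□((p ∨ ¬q) → ◇q) → (□(p ∨ ¬q) → □◇q)), u
2. □((p ∨ ¬q) → ◇q), u
3. ¬(□(p ∨ ¬q) → □◇q), u
4. □(p ∨ ¬q), u
5. ¬□◇q, u
6. ¬◇q, v
7. (p ∨ ¬q) → ◇q, v
8. p ∨ ¬q, v
9. ◇q, v
10. ¬q, v
11. q, w
12. ¬q, w
Accessibility: uRv, vRw
Branch closes: q and ¬q both at w.
Every branch of the negation's tableau closes; the branch above is one of them.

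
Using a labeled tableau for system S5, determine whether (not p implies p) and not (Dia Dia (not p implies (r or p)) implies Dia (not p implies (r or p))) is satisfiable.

Unsatisfiable (every branch closes)

1. (not p implies p) and not (Dia Dia (not p implies (r or p)) implies Dia (not p implies (r or p))), u
2. not p implies p, u
3. not (Dia Dia (not p implies (r or p)) implies Dia (not p implies (r or p))), u
4. Dia Dia (not p implies (r or p)), u
5. not Dia (not p implies (r or p)), u
6. not (not p implies (r or p)), u
7. not p, u
8. not (r or p), u
9. not r, u
10. p, u
Accessibility: uRu
Branch closes: p and not p both at u.
All branches of the tableau close; one closing branch shown above.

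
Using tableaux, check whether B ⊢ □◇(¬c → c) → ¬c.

Not valid

Tableau for the negation ¬(□◇(¬c → c) → ¬c):
1. ¬(□◇(¬c → c) → ¬c), w0
2. □◇(¬c → c), w0
3. c, w0
4. ◇(¬c → c), w0
5. ¬c → c, w1
6. ◇(¬c → c), w1
7. c, w1
8. ¬c → c, w2
9. c, w2
Accessibility: w0Rw0, w0Rw1, w1Rw0, w1Rw1, w1Rw2, w2Rw1, w2Rw2
The negation has an open branch (countermodel exists).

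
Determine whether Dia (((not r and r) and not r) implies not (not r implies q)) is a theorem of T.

Tableau for the negation not Dia (((not r and r) and not r) implies not (not r implies q)):
1. not Dia (((not r and r) and not r) implies not (not r implies q)), u
2. not (((not r and r) and not r) implies not (not r implies q)), u
3. (not r and r) and not r, u
4. not r implies q, u
5. not r and r, u
6. not r, u
7. r, u
Accessibility: uRu
Branch closes: r and not r both at u.
Every branch of the negation's tableau closes; the branch above is one of them.

Valid in T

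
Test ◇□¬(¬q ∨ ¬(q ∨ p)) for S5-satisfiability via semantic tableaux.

1. ◇□¬(¬q ∨ ¬(q ∨ p)), u
2. □¬(¬q ∨ ¬(q ∨ p)), v   [◇-rule on 1: fresh world v, uRv]
3. ¬(¬q ∨ ¬(q ∨ p)), u   [□-rule on 2 via vRu]
4. q, u   [¬∨-rule on 3]
5. q ∨ p, u   [¬∨-rule on 3]
6. ¬(¬q ∨ ¬(q ∨ p)), v   [□-rule on 2 via vRv]
7. q, v   [¬∨-rule on 6]
8. q ∨ p, v   [¬∨-rule on 6]
9. p, u   [∨-rule on 5 (branches; this branch)]
10. p, v   [∨-rule on 8 (branches; this branch)]
Accessibility: uRu, uRv, vRu, vRv

Satisfiable (open branch found)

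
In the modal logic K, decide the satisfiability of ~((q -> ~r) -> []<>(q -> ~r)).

1. ~((q -> ~r) -> []<>(q -> ~r)), u
2. q -> ~r, u
3. ~[]<>(q -> ~r), u
4. ~r, u
5. ~<>(q -> ~r), v
Accessibility: uRv

Satisfiable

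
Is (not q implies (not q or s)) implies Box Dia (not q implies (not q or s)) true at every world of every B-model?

Valid in B

Tableau for the negation not ((not q implies (not q or s)) implies Box Dia (not q implies (not q or s))):
1. not ((not q implies (not q or s)) implies Box Dia (not q implies (not q or s))), w0
2. not q implies (not q or s), w0
3. not Box Dia (not q implies (not q or s)), w0
4. not q or s, w0
5. s, w0
6. not Dia (not q implies (not q or s)), w1
7. not (not q implies (not q or s)), w0
8. not q, w0
9. not (not q or s), w0
10. q, w0
11. not s, w0
Accessibility: w0Rw0, w0Rw1, w1Rw0, w1Rw1
Branch closes: q and not q both at w0.
All branches of the negation close; one closing branch shown above.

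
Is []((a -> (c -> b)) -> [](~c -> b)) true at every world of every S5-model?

Tableau for the negation ~[]((a -> (c -> b)) -> [](~c -> b)):
1. ~[]((a -> (c -> b)) -> [](~c -> b)), w0
2. ~((a -> (c -> b)) -> [](~c -> b)), w1
3. a -> (c -> b), w1
4. ~[](~c -> b), w1
5. c -> b, w1
6. b, w1
7. ~(~c -> b), w2
8. ~c, w2
9. ~b, w2
Accessibility: w0Rw0, w0Rw1, w0Rw2, w1Rw0, w1Rw1, w1Rw2, w2Rw0, w2Rw1, w2Rw2
The negation has an open branch (countermodel exists).

Invalid (countermodel exists)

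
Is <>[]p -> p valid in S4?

Invalid (countermodel exists)

Tableau for the negation ~(<>[]p -> p):
1. ~(<>[]p -> p), w0
2. <>[]p, w0   [~->-rule on 1]
3. ~p, w0   [~->-rule on 1]
4. []p, w1   [<>-rule on 2: fresh world w1, w0Rw1]
5. p, w1   [[]-rule on 4 via w1Rw1]
Accessibility: w0Rw0, w0Rw1, w1Rw1
The negation has an open branch (countermodel exists).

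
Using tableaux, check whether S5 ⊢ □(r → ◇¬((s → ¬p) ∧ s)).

Not valid

Tableau for the negation ¬□(r → ◇¬((s → ¬p) ∧ s)):
1. ¬□(r → ◇¬((s → ¬p) ∧ s)), w0
2. ¬(r → ◇¬((s → ¬p) ∧ s)), w1
3. r, w1
4. ¬◇¬((s → ¬p) ∧ s), w1
5. (s → ¬p) ∧ s, w0
6. s → ¬p, w0
7. s, w0
8. (s → ¬p) ∧ s, w1
9. s → ¬p, w1
10. s, w1
11. ¬p, w0
12. ¬p, w1
Accessibility: w0Rw0, w0Rw1, w1Rw0, w1Rw1
The negation has an open branch (countermodel exists).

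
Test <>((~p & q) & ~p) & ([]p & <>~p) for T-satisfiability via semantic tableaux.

1. <>((~p & q) & ~p) & ([]p & <>~p), w0
2. <>((~p & q) & ~p), w0
3. []p & <>~p, w0
4. []p, w0
5. <>~p, w0
6. p, w0
7. (~p & q) & ~p, w1
8. ~p & q, w1
9. ~p, w1
10. q, w1
11. p, w1
Accessibility: w0Rw0, w0Rw1, w1Rw1
Branch closes: p and ~p both at w1.
(One branch shown.) All branches close.

Unsatisfiable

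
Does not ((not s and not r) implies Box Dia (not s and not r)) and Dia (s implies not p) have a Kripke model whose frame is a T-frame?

1. not ((not s and not r) implies Box Dia (not s and not r)) and Dia (s implies not p), 0
2. not ((not s and not r) implies Box Dia (not s and not r)), 0
3. Dia (s implies not p), 0
4. not s and not r, 0
5. not Box Dia (not s and not r), 0
6. not s, 0
7. not r, 0
8. s implies not p, 1
9. not p, 1
10. not Dia (not s and not r), 2
11. not (not s and not r), 2
12. r, 2
Accessibility: 0R0, 0R1, 0R2, 1R1, 2R2

Satisfiable (open branch found)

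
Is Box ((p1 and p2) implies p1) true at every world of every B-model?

Tableau for the negation not Box ((p1 and p2) implies p1):
1. not Box ((p1 and p2) implies p1), u
2. not ((p1 and p2) implies p1), v
3. p1 and p2, v
4. not p1, v
5. p1, v
6. p2, v
Accessibility: uRu, uRv, vRu, vRv
Branch closes: p1 and not p1 both at v.
Every branch of the negation's tableau closes; the branch above is one of them.

Valid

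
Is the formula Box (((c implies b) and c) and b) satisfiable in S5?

1. Box (((c implies b) and c) and b), u
2. ((c implies b) and c) and b, u
3. (c implies b) and c, u
4. b, u
5. c implies b, u
6. c, u
Accessibility: uRu

Satisfiable (open branch found)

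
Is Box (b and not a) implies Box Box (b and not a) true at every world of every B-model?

Not valid

Tableau for the negation not (Box (b and not a) implies Box Box (b and not a)):
1. not (Box (b and not a) implies Box Box (b and not a)), w0
2. Box (b and not a), w0
3. not Box Box (b and not a), w0
4. b and not a, w0
5. b, w0
6. not a, w0
7. not Box (b and not a), w1
8. b and not a, w1
9. b, w1
10. not a, w1
11. not (b and not a), w2
12. a, w2
Accessibility: w0Rw0, w0Rw1, w1Rw0, w1Rw1, w1Rw2, w2Rw1, w2Rw2
The negation has an open branch (countermodel exists).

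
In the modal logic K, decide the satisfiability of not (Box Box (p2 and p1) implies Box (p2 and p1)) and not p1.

1. not (Box Box (p2 and p1) implies Box (p2 and p1)) and not p1, u
2. not (Box Box (p2 and p1) implies Box (p2 and p1)), u
3. not p1, u
4. Box Box (p2 and p1), u
5. not Box (p2 and p1), u
6. not (p2 and p1), v
7. Box (p2 and p1), v
8. not p1, v
Accessibility: uRv

Yes, satisfiable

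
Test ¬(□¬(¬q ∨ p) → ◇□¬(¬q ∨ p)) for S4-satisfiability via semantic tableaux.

Unsatisfiable

1. ¬(□¬(¬q ∨ p) → ◇□¬(¬q ∨ p)), 0
2. □¬(¬q ∨ p), 0
3. ¬◇□¬(¬q ∨ p), 0
4. ¬(¬q ∨ p), 0
5. q, 0
6. ¬p, 0
7. ¬□¬(¬q ∨ p), 0
8. ¬q ∨ p, 1
9. ¬(¬q ∨ p), 1
10. q, 1
11. ¬p, 1
12. ¬□¬(¬q ∨ p), 1
13. p, 1
Accessibility: 0R0, 0R1, 1R1
Branch closes: p and ¬p both at 1.
All branches of the tableau close; one closing branch shown above.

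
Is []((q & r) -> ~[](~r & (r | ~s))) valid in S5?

Tableau for the negation ~[]((q & r) -> ~[](~r & (r | ~s))):
1. ~[]((q & r) -> ~[](~r & (r | ~s))), u
2. ~((q & r) -> ~[](~r & (r | ~s))), v
3. q & r, v
4. [](~r & (r | ~s)), v
5. q, v
6. r, v
7. ~r & (r | ~s), u
8. ~r, u
9. r | ~s, u
10. ~r & (r | ~s), v
11. ~r, v
12. r | ~s, v
Accessibility: uRu, uRv, vRu, vRv
Branch closes: r and ~r both at v.
Every branch of the negation's tableau closes; the branch above is one of them.

Valid in S5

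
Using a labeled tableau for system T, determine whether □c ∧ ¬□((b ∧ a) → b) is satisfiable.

1. □c ∧ ¬□((b ∧ a) → b), 0
2. □c, 0   [∧-rule on 1]
3. ¬□((b ∧ a) → b), 0   [∧-rule on 1]
4. c, 0   [□-rule on 2 via 0R0]
5. ¬((b ∧ a) → b), 1   [¬□-rule on 3: fresh world 1, 0R1]
6. b ∧ a, 1   [¬→-rule on 5]
7. ¬b, 1   [¬→-rule on 5]
8. b, 1   [∧-rule on 6]
9. a, 1   [∧-rule on 6]
Accessibility: 0R0, 0R1, 1R1
Branch closes: b and ¬b both at 1.
All branches of the tableau close; one closing branch shown above.

Unsatisfiable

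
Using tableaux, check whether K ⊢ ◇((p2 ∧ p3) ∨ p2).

Invalid (countermodel exists)

Tableau for the negation ¬◇((p2 ∧ p3) ∨ p2):
1. ¬◇((p2 ∧ p3) ∨ p2), 0
The negation has an open branch (countermodel exists).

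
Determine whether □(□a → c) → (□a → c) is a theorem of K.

Tableau for the negation ¬(□(□a → c) → (□a → c)):
1. ¬(□(□a → c) → (□a → c)), w0
2. □(□a → c), w0
3. ¬(□a → c), w0
4. □a, w0
5. ¬c, w0
The negation has an open branch (countermodel exists).

No, not valid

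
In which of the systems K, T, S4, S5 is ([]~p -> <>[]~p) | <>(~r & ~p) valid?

T, S4, S5

K-tableau for the negation ~(([]~p -> <>[]~p) | <>(~r & ~p)):
1. ~(([]~p -> <>[]~p) | <>(~r & ~p)), u
2. ~([]~p -> <>[]~p), u
3. ~<>(~r & ~p), u
4. []~p, u
5. ~<>[]~p, u
Complete open branch: countermodel on a K-frame, so not valid in K.
T-tableau for the negation ~(([]~p -> <>[]~p) | <>(~r & ~p)):
1. ~(([]~p -> <>[]~p) | <>(~r & ~p)), u
2. ~([]~p -> <>[]~p), u
3. ~<>(~r & ~p), u
4. []~p, u
5. ~<>[]~p, u
6. ~(~r & ~p), u
7. ~p, u
8. ~[]~p, u
9. r, u
10. p, v
11. ~(~r & ~p), v
12. ~p, v
Accessibility: uRu, uRv, vRv
Branch closes: p and ~p both at v.
Every branch closes (one shown): valid in T, hence also in S4, S5 (every theorem of T is a theorem of S4 and S5).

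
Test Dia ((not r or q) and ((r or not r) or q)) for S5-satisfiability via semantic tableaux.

Yes, satisfiable

1. Dia ((not r or q) and ((r or not r) or q)), u
2. (not r or q) and ((r or not r) or q), v
3. not r or q, v
4. (r or not r) or q, v
5. q, v
Accessibility: uRu, uRv, vRu, vRv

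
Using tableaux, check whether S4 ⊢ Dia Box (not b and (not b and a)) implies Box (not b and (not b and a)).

Tableau for the negation not (Dia Box (not b and (not b and a)) implies Box (not b and (not b and a))):
1. not (Dia Box (not b and (not b and a)) implies Box (not b and (not b and a))), u
2. Dia Box (not b and (not b and a)), u
3. not Box (not b and (not b and a)), u
4. Box (not b and (not b and a)), v
5. not b and (not b and a), v
6. not b, v
7. not b and a, v
8. a, v
9. not (not b and (not b and a)), w
10. not (not b and a), w
11. not a, w
Accessibility: uRu, uRv, uRw, vRv, wRw
The negation has an open branch (countermodel exists).

Not valid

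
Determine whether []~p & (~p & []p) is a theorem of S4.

Tableau for the negation ~([]~p & (~p & []p)):
1. ~([]~p & (~p & []p)), 0
2. ~(~p & []p), 0
3. ~[]p, 0
4. ~p, 1
Accessibility: 0R0, 0R1, 1R1
The negation has an open branch (countermodel exists).

No, not valid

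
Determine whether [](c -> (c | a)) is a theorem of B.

Yes, valid

Tableau for the negation ~[](c -> (c | a)):
1. ~[](c -> (c | a)), u
2. ~(c -> (c | a)), v   [~[]-rule on 1: fresh world v, uRv]
3. c, v   [~->-rule on 2]
4. ~(c | a), v   [~->-rule on 2]
5. ~c, v   [~|-rule on 4]
6. ~a, v   [~|-rule on 4]
Accessibility: uRu, uRv, vRu, vRv
Branch closes: c and ~c both at v.
All branches of the negation close; one closing branch shown above.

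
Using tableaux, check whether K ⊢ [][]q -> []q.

Tableau for the negation ~([][]q -> []q):
1. ~([][]q -> []q), u
2. [][]q, u   [~->-rule on 1]
3. ~[]q, u   [~->-rule on 1]
4. ~q, v   [~[]-rule on 3: fresh world v, uRv]
5. []q, v   [[]-rule on 2 via uRv]
Accessibility: uRv
The negation has an open branch (countermodel exists).

No, not valid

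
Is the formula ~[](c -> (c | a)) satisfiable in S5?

1. ~[](c -> (c | a)), u
2. ~(c -> (c | a)), v
3. c, v
4. ~(c | a), v
5. ~c, v
6. ~a, v
Accessibility: uRu, uRv, vRu, vRv
Branch closes: c and ~c both at v.
Every branch closes; the branch above is one of them.

No, unsatisfiable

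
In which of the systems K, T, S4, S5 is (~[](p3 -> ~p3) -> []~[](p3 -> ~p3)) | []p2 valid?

S4-tableau for the negation ~((~[](p3 -> ~p3) -> []~[](p3 -> ~p3)) | []p2):
1. ~((~[](p3 -> ~p3) -> []~[](p3 -> ~p3)) | []p2), u
2. ~(~[](p3 -> ~p3) -> []~[](p3 -> ~p3)), u
3. ~[]p2, u
4. ~[](p3 -> ~p3), u
5. ~[]~[](p3 -> ~p3), u
6. ~p2, v
7. ~(p3 -> ~p3), w
8. p3, w
9. [](p3 -> ~p3), x
10. p3 -> ~p3, x
11. ~p3, x
Accessibility: uRu, uRv, uRw, uRx, vRv, wRw, xRx
Complete open branch: countermodel on an S4-frame, so not valid in S4, nor in K, T (the same frame is also a K-frame and a T-frame).
S5-tableau for the negation ~((~[](p3 -> ~p3) -> []~[](p3 -> ~p3)) | []p2):
1. ~((~[](p3 -> ~p3) -> []~[](p3 -> ~p3)) | []p2), u
2. ~(~[](p3 -> ~p3) -> []~[](p3 -> ~p3)), u
3. ~[]p2, u
4. ~[](p3 -> ~p3), u
5. ~[]~[](p3 -> ~p3), u
6. ~p2, v
7. ~(p3 -> ~p3), w
8. p3, w
9. [](p3 -> ~p3), x
10. p3 -> ~p3, u
11. p3 -> ~p3, v
12. p3 -> ~p3, w
13. p3 -> ~p3, x
14. ~p3, u
15. ~p3, v
16. ~p3, w
Accessibility: uRu, uRv, uRw, uRx, vRu, vRv, vRw, vRx, wRu, wRv, wRw, wRx, xRu, xRv, xRw, xRx
Branch closes: p3 and ~p3 both at w.
Every branch closes (one shown): valid in S5.

S5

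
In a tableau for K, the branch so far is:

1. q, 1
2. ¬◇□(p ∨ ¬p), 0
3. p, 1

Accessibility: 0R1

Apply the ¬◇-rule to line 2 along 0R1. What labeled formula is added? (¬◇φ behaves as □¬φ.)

¬□(p ∨ ¬p), 1

¬◇φ behaves as □¬φ: propagate the negated body to each accessible world.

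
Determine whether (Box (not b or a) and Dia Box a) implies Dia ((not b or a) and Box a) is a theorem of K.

Yes, valid

Tableau for the negation not ((Box (not b or a) and Dia Box a) implies Dia ((not b or a) and Box a)):
1. not ((Box (not b or a) and Dia Box a) implies Dia ((not b or a) and Box a)), u
2. Box (not b or a) and Dia Box a, u
3. not Dia ((not b or a) and Box a), u
4. Box (not b or a), u
5. Dia Box a, u
6. Box a, v
7. not ((not b or a) and Box a), v
8. not b or a, v
9. not Box a, v
10. a, v
11. not a, w
12. a, w
Accessibility: uRv, vRw
Branch closes: a and not a both at w.
Every branch of the negation's tableau closes; the branch above is one of them.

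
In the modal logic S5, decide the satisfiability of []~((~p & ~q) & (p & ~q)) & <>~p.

1. []~((~p & ~q) & (p & ~q)) & <>~p, 0
2. []~((~p & ~q) & (p & ~q)), 0
3. <>~p, 0
4. ~((~p & ~q) & (p & ~q)), 0
5. ~(p & ~q), 0
6. q, 0
7. ~p, 1
8. ~((~p & ~q) & (p & ~q)), 1
9. ~(p & ~q), 1
10. q, 1
Accessibility: 0R0, 0R1, 1R0, 1R1

Yes, satisfiable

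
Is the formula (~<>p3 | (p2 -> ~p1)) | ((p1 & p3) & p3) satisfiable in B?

Yes, satisfiable

1. (~<>p3 | (p2 -> ~p1)) | ((p1 & p3) & p3), 0
2. (p1 & p3) & p3, 0
3. p1 & p3, 0
4. p3, 0
5. p1, 0
Accessibility: 0R0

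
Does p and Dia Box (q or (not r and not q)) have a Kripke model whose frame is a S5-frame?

1. p and Dia Box (q or (not r and not q)), 0
2. p, 0   [and-rule on 1]
3. Dia Box (q or (not r and not q)), 0   [and-rule on 1]
4. Box (q or (not r and not q)), 1   [Dia-rule on 3: fresh world 1, 0R1]
5. q or (not r and not q), 0   [Box-rule on 4 via 1R0]
6. q or (not r and not q), 1   [Box-rule on 4 via 1R1]
7. not r and not q, 0   [or-rule on 5 (branches; this branch)]
8. not r, 0   [and-rule on 7]
9. not q, 0   [and-rule on 7]
10. not r and not q, 1   [or-rule on 6 (branches; this branch)]
11. not r, 1   [and-rule on 10]
12. not q, 1   [and-rule on 10]
Accessibility: 0R0, 0R1, 1R0, 1R1

Satisfiable (open branch found)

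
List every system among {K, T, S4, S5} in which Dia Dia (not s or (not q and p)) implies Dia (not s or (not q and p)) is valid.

S4, S5

T-tableau for the negation not (Dia Dia (not s or (not q and p)) implies Dia (not s or (not q and p))):
1. not (Dia Dia (not s or (not q and p)) implies Dia (not s or (not q and p))), w0
2. Dia Dia (not s or (not q and p)), w0
3. not Dia (not s or (not q and p)), w0
4. not (not s or (not q and p)), w0
5. s, w0
6. not (not q and p), w0
7. not p, w0
8. Dia (not s or (not q and p)), w1
9. not (not s or (not q and p)), w1
10. s, w1
11. not (not q and p), w1
12. not p, w1
13. not s or (not q and p), w2
14. not q and p, w2
15. not q, w2
16. p, w2
Accessibility: w0Rw0, w0Rw1, w1Rw1, w1Rw2, w2Rw2
Complete open branch: countermodel on a T-frame, so not valid in T, nor in K (the same frame is also a K-frame).
S4-tableau for the negation not (Dia Dia (not s or (not q and p)) implies Dia (not s or (not q and p))):
1. not (Dia Dia (not s or (not q and p)) implies Dia (not s or (not q and p))), w0
2. Dia Dia (not s or (not q and p)), w0
3. not Dia (not s or (not q and p)), w0
4. not (not s or (not q and p)), w0
5. s, w0
6. not (not q and p), w0
7. not p, w0
8. Dia (not s or (not q and p)), w1
9. not (not s or (not q and p)), w1
10. s, w1
11. not (not q and p), w1
12. not p, w1
13. not s or (not q and p), w2
14. not (not s or (not q and p)), w2
15. s, w2
16. not (not q and p), w2
17. not q and p, w2
18. not q, w2
19. p, w2
20. not p, w2
Accessibility: w0Rw0, w0Rw1, w0Rw2, w1Rw1, w1Rw2, w2Rw2
Branch closes: p and not p both at w2.
Every branch closes (one shown): valid in S4, hence also in S5 (every theorem of S4 is a theorem of S5).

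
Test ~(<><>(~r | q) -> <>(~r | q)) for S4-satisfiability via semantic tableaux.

1. ~(<><>(~r | q) -> <>(~r | q)), u
2. <><>(~r | q), u
3. ~<>(~r | q), u
4. ~(~r | q), u
5. r, u
6. ~q, u
7. <>(~r | q), v
8. ~(~r | q), v
9. r, v
10. ~q, v
11. ~r | q, w
12. ~(~r | q), w
13. r, w
14. ~q, w
15. q, w
Accessibility: uRu, uRv, uRw, vRv, vRw, wRw
Branch closes: q and ~q both at w.
Every branch closes; the branch above is one of them.

Unsatisfiable (every branch closes)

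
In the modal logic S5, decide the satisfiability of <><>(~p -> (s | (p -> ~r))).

1. <><>(~p -> (s | (p -> ~r))), u
2. <>(~p -> (s | (p -> ~r))), v   [<>-rule on 1: fresh world v, uRv]
3. ~p -> (s | (p -> ~r)), w   [<>-rule on 2: fresh world w, vRw]
4. s | (p -> ~r), w   [->-rule on 3 (branches; this branch)]
5. p -> ~r, w   [|-rule on 4 (branches; this branch)]
6. ~r, w   [->-rule on 5 (branches; this branch)]
Accessibility: uRu, uRv, uRw, vRu, vRv, vRw, wRu, wRv, wRw

Satisfiable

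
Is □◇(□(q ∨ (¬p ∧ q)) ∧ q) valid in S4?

Tableau for the negation ¬□◇(□(q ∨ (¬p ∧ q)) ∧ q):
1. ¬□◇(□(q ∨ (¬p ∧ q)) ∧ q), w0
2. ¬◇(□(q ∨ (¬p ∧ q)) ∧ q), w1
3. ¬(□(q ∨ (¬p ∧ q)) ∧ q), w1
4. ¬q, w1
Accessibility: w0Rw0, w0Rw1, w1Rw1
The negation has an open branch (countermodel exists).

Not valid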